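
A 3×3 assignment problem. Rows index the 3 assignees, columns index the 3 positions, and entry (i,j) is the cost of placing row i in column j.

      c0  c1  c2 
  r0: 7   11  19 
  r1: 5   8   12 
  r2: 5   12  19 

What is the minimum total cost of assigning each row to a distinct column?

optimal assignment: row0→col1 (cost 11), row1→col2 (cost 12), row2→col0 (cost 5)
total = 11 + 12 + 5 = 28

Minimum assignment cost: 28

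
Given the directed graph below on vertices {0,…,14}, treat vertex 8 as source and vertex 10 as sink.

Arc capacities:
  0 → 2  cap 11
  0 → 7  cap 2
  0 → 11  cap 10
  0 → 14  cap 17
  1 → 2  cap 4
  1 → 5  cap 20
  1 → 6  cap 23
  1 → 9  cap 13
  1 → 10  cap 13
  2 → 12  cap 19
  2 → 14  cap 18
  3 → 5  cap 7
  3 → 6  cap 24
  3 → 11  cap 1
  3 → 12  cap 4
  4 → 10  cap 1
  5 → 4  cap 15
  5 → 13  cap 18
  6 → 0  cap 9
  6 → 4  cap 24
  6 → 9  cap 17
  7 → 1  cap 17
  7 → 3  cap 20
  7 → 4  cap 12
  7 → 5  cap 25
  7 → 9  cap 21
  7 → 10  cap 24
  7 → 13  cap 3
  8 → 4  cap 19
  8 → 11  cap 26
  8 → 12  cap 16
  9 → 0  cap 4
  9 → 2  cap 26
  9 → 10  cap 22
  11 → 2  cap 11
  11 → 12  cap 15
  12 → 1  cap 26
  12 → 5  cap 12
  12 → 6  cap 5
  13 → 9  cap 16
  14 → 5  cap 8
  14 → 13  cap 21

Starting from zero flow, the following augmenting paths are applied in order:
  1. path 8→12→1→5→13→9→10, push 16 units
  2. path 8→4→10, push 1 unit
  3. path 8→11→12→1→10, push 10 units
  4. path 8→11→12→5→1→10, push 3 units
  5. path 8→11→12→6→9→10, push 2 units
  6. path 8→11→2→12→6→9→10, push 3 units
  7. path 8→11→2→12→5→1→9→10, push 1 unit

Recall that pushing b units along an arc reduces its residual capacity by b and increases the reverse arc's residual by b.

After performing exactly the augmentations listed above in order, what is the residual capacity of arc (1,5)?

after path 1 (8→12→1→5→13→9→10, push 16): res(1,5)=4
after path 2 (8→4→10, push 1): res(1,5)=4
after path 3 (8→11→12→1→10, push 10): res(1,5)=4
after path 4 (8→11→12→5→1→10, push 3): res(1,5)=7
after path 5 (8→11→12→6→9→10, push 2): res(1,5)=7
after path 6 (8→11→2→12→6→9→10, push 3): res(1,5)=7
after path 7 (8→11→2→12→5→1→9→10, push 1): res(1,5)=8

Residual capacity of (1,5): 8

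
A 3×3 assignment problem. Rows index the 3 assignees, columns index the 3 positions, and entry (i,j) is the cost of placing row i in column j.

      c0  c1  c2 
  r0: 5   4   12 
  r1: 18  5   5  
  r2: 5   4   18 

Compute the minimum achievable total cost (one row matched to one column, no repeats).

one of 2 optimal assignments: row0→col0 (cost 5), row1→col2 (cost 5), row2→col1 (cost 4)
total = 5 + 5 + 4 = 14

Minimum assignment cost: 14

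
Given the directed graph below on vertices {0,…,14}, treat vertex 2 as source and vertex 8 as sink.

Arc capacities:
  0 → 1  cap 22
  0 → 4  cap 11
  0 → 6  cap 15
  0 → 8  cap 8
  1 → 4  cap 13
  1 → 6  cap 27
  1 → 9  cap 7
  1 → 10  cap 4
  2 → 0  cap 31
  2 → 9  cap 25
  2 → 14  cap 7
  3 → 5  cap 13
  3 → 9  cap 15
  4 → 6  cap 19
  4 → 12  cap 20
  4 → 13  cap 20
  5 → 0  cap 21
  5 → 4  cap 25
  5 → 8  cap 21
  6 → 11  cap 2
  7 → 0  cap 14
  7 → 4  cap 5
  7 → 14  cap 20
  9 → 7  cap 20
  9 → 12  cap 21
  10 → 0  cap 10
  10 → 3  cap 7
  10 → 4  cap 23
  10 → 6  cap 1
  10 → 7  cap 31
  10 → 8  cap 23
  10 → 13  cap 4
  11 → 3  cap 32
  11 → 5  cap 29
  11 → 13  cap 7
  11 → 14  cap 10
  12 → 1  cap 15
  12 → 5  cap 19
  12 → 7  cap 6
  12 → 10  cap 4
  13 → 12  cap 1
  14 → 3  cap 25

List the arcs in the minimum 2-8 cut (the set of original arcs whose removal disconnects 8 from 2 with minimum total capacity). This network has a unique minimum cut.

Min-cut arcs: {(0,8), (1,10), (5,8), (12,10)} (total capacity 37)

augment #1: 2→0→8 push 8
augment #2: 2→0→1→10→8 push 4
augment #3: 2→9→12→5→8 push 19
augment #4: 2→9→12→10→8 push 2
augment #5: 2→14→3→5→8 push 2
augment #6: 2→0→4→12→10→8 push 2
max flow = 37; residual-reachable set from 2 gives S-side
cut edges (S→T): {(0,8), (1,10), (5,8), (12,10)} total cap 37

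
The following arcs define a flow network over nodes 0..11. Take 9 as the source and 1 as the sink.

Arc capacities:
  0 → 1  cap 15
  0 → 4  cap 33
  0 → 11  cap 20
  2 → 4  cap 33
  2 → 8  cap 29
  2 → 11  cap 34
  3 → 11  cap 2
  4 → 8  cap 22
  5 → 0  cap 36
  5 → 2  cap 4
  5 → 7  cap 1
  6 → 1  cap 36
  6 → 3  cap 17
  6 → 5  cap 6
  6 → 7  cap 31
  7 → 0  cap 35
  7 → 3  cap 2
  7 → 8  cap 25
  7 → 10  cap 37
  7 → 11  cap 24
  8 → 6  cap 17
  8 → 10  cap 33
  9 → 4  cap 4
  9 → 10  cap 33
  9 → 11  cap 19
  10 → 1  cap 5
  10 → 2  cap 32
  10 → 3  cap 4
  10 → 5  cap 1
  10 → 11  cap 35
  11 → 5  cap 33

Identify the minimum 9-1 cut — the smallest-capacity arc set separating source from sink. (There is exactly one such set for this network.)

Min-cut arcs: {(0,1), (8,6), (10,1)} (total capacity 37)

augment #1: 9→10→1 push 5
augment #2: 9→4→8→6→1 push 4
augment #3: 9→10→5→0→1 push 1
augment #4: 9→11→5→0→1 push 14
augment #5: 9→10→2→8→6→1 push 13
max flow = 37; residual-reachable set from 9 gives S-side
cut edges (S→T): {(0,1), (8,6), (10,1)} total cap 37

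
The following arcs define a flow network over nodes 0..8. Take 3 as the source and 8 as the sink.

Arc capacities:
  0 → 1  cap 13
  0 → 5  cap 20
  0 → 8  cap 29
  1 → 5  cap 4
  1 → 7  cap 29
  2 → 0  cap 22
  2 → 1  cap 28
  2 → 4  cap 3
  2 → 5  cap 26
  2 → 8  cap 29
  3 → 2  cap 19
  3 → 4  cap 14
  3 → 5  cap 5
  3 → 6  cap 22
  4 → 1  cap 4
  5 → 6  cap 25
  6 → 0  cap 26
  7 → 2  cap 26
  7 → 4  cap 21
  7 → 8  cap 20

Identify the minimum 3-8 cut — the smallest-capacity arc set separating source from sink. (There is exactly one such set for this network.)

Min-cut arcs: {(3,2), (4,1), (6,0)} (total capacity 49)

augment #1: 3→2→8 push 19
augment #2: 3→6→0→8 push 22
augment #3: 3→4→1→7→8 push 4
augment #4: 3→5→6→0→8 push 4
max flow = 49; residual-reachable set from 3 gives S-side
cut edges (S→T): {(3,2), (4,1), (6,0)} total cap 49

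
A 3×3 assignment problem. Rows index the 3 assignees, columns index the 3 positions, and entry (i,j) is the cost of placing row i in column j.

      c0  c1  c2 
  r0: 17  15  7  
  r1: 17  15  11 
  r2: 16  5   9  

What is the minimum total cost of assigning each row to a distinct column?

Minimum assignment cost: 29

optimal assignment: row0→col2 (cost 7), row1→col0 (cost 17), row2→col1 (cost 5)
total = 7 + 17 + 5 = 29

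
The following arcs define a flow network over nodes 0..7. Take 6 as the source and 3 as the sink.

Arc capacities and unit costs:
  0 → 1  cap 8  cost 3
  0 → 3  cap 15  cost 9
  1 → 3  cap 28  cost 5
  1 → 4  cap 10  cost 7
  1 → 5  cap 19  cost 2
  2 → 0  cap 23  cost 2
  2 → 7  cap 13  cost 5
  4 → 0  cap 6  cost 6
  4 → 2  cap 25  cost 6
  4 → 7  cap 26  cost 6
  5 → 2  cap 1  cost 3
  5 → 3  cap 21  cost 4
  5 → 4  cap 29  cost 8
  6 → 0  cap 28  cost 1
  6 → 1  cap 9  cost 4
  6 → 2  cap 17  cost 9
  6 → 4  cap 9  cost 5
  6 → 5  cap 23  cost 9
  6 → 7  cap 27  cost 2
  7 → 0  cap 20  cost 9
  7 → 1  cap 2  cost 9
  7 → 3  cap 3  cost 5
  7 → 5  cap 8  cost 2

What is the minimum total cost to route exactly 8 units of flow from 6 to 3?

shortest-cost path #1: 6→7→3 push 3 @ unit cost 7 (adds 21)
shortest-cost path #2: 6→7→5→3 push 5 @ unit cost 8 (adds 40)
total cost = 61

Minimum cost for 8 units: 61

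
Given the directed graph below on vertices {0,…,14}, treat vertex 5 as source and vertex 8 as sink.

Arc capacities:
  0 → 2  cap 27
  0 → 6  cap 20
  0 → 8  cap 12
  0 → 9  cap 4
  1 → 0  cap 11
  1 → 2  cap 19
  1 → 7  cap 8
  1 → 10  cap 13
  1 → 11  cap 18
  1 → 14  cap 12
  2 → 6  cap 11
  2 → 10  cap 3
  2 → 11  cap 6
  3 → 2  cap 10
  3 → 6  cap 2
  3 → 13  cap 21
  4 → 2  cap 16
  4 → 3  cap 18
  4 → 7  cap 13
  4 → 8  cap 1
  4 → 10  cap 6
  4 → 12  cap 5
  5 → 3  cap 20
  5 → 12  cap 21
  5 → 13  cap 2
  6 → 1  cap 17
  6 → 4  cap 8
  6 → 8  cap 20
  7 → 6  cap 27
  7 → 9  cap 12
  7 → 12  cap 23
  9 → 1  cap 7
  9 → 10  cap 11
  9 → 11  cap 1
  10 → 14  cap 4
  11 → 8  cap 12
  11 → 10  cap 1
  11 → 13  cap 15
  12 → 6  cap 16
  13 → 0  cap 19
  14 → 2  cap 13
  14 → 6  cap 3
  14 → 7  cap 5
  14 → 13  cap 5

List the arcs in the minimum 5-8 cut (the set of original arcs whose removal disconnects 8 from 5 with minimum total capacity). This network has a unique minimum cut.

augment #1: 5→3→6→8 push 2
augment #2: 5→12→6→8 push 16
augment #3: 5→13→0→8 push 2
augment #4: 5→3→2→6→8 push 2
augment #5: 5→3→2→11→8 push 6
augment #6: 5→3→13→0→8 push 10
max flow = 38; residual-reachable set from 5 gives S-side
cut edges (S→T): {(5,3), (5,13), (12,6)} total cap 38

Min-cut arcs: {(5,3), (5,13), (12,6)} (total capacity 38)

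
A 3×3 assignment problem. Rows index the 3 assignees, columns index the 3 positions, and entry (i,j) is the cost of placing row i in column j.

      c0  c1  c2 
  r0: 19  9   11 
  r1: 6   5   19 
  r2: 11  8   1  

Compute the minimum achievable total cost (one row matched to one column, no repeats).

optimal assignment: row0→col1 (cost 9), row1→col0 (cost 6), row2→col2 (cost 1)
total = 9 + 6 + 1 = 16

Minimum assignment cost: 16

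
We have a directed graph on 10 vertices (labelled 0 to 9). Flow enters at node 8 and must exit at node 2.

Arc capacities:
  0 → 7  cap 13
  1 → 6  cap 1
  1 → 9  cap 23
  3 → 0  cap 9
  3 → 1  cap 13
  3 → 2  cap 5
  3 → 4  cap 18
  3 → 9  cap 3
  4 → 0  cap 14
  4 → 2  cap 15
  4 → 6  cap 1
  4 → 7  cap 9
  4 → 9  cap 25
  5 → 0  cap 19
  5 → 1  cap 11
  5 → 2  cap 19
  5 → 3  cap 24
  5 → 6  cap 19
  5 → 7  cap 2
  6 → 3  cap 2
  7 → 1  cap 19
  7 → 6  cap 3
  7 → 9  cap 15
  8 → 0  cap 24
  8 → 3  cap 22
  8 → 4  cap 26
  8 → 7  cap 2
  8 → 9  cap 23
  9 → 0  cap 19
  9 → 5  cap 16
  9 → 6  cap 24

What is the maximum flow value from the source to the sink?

Maximum flow value: 36

augment #1: 8→3→2 bottleneck 5, total now 5
augment #2: 8→4→2 bottleneck 15, total now 20
augment #3: 8→9→5→2 bottleneck 16, total now 36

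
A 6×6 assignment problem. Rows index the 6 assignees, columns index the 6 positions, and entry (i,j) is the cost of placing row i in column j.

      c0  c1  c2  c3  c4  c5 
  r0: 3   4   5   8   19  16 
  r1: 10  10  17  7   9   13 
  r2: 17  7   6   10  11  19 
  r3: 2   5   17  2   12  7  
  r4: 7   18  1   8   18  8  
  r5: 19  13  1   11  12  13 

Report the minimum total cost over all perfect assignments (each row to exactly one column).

optimal assignment: row0→col0 (cost 3), row1→col4 (cost 9), row2→col1 (cost 7), row3→col3 (cost 2), row4→col5 (cost 8), row5→col2 (cost 1)
total = 3 + 9 + 7 + 2 + 8 + 1 = 30

Minimum assignment cost: 30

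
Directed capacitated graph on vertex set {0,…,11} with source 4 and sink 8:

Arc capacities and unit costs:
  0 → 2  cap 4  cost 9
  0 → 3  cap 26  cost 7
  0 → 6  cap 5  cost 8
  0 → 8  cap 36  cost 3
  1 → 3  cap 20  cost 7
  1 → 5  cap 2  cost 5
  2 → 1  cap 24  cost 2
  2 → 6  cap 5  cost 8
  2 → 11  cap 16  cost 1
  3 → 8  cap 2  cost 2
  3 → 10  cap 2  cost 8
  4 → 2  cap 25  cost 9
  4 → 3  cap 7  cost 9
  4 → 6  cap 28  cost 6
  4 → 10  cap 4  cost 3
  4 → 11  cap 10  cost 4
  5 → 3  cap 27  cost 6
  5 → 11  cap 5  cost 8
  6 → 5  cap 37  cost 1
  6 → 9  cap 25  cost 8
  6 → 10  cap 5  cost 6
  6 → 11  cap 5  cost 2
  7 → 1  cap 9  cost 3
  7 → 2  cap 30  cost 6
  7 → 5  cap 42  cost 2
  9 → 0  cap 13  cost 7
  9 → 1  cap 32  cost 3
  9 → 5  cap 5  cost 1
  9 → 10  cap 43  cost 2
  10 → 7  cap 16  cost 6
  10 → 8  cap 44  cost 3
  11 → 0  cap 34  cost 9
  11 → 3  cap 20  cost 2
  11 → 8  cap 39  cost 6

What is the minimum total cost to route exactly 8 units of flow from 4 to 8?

shortest-cost path #1: 4→10→8 push 4 @ unit cost 6 (adds 24)
shortest-cost path #2: 4→11→3→8 push 2 @ unit cost 8 (adds 16)
shortest-cost path #3: 4→11→8 push 2 @ unit cost 10 (adds 20)
total cost = 60

Minimum cost for 8 units: 60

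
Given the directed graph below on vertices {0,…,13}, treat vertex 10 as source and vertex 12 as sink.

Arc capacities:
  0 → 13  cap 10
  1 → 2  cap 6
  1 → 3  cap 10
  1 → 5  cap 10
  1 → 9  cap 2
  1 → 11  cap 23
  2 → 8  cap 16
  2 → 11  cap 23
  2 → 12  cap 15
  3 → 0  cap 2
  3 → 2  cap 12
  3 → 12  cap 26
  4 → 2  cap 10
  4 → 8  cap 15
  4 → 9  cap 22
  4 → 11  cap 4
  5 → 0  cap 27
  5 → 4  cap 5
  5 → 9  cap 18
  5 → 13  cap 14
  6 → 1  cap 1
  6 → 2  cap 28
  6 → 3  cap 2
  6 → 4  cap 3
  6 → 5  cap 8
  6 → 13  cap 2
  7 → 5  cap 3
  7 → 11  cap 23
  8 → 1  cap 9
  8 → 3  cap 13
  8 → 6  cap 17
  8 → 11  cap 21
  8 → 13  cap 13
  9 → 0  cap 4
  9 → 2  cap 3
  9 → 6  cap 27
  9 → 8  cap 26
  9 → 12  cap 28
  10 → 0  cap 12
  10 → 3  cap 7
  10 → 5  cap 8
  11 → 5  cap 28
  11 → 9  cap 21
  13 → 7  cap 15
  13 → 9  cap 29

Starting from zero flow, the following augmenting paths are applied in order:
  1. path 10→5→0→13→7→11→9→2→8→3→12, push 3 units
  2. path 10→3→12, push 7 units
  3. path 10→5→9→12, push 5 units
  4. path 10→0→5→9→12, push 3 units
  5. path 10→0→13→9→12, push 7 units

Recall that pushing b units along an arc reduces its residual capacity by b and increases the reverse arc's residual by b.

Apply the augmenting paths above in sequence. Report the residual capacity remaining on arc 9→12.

after path 1 (10→5→0→13→7→11→9→2→8→3→12, push 3): res(9,12)=28
after path 2 (10→3→12, push 7): res(9,12)=28
after path 3 (10→5→9→12, push 5): res(9,12)=23
after path 4 (10→0→5→9→12, push 3): res(9,12)=20
after path 5 (10→0→13→9→12, push 7): res(9,12)=13

Residual capacity of (9,12): 13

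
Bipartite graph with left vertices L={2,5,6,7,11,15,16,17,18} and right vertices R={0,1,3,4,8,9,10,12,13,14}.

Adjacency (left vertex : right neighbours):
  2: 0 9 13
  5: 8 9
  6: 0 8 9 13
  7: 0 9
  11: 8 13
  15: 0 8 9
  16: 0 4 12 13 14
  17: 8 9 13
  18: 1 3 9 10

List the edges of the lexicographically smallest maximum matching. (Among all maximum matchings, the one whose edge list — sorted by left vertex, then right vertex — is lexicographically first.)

|M| = 6 (so the lex-smallest maximum matching has 6 edges)
process left vertices in ascending order; for each, take the smallest-labelled available neighbour that still permits 6 edges overall, or leave it unmatched if none does
lex-smallest matching: {2-0, 5-8, 6-9, 11-13, 16-4, 18-1}

Lex-smallest maximum matching: {(2,0), (5,8), (6,9), (11,13), (16,4), (18,1)}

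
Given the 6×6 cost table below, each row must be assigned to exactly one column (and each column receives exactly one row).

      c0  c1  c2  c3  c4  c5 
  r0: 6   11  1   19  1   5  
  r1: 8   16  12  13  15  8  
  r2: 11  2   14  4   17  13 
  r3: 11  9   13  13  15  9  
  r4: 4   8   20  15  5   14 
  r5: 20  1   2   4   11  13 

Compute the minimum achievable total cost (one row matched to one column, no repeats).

Minimum assignment cost: 28

one of 2 optimal assignments: row0→col2 (cost 1), row1→col0 (cost 8), row2→col3 (cost 4), row3→col5 (cost 9), row4→col4 (cost 5), row5→col1 (cost 1)
total = 1 + 8 + 4 + 9 + 5 + 1 = 28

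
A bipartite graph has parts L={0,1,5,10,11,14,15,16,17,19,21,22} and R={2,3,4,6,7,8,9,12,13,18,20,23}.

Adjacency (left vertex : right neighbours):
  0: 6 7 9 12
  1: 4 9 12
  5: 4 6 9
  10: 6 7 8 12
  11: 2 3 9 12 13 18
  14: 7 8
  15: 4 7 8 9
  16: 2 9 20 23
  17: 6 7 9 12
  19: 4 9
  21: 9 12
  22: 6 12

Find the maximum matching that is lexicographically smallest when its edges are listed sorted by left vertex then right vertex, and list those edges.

|M| = 8 (so the lex-smallest maximum matching has 8 edges)
process left vertices in ascending order; for each, take the smallest-labelled available neighbour that still permits 8 edges overall, or leave it unmatched if none does
lex-smallest matching: {0-6, 1-4, 5-9, 10-7, 11-2, 14-8, 16-20, 17-12}

Lex-smallest maximum matching: {(0,6), (1,4), (5,9), (10,7), (11,2), (14,8), (16,20), (17,12)}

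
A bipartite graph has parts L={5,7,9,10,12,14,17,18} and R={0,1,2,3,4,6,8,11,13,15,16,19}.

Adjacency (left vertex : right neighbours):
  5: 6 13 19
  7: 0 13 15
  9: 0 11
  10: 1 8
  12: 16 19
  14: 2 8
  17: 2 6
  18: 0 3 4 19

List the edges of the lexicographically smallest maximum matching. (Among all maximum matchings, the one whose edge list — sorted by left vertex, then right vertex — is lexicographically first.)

Lex-smallest maximum matching: {(5,6), (7,0), (9,11), (10,1), (12,16), (14,8), (17,2), (18,3)}

|M| = 8 (so the lex-smallest maximum matching has 8 edges)
process left vertices in ascending order; for each, take the smallest-labelled available neighbour that still permits 8 edges overall, or leave it unmatched if none does
lex-smallest matching: {5-6, 7-0, 9-11, 10-1, 12-16, 14-8, 17-2, 18-3}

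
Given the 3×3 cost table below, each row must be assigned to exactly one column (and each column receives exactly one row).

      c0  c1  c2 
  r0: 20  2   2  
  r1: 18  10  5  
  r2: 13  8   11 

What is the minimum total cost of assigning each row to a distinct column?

Minimum assignment cost: 20

optimal assignment: row0→col1 (cost 2), row1→col2 (cost 5), row2→col0 (cost 13)
total = 2 + 5 + 13 = 20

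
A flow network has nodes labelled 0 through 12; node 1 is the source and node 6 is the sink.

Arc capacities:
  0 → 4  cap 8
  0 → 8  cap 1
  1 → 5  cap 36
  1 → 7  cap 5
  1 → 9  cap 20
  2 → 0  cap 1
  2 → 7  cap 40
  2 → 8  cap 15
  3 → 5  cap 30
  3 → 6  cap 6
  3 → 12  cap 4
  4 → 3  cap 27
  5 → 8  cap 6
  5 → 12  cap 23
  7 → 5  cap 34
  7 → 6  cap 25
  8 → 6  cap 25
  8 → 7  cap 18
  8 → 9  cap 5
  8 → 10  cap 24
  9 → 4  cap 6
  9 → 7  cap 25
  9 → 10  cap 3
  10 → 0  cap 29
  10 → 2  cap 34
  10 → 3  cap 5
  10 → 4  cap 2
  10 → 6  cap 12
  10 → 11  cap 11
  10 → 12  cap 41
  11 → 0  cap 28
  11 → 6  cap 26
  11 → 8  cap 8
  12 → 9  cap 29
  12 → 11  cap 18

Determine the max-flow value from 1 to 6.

Maximum flow value: 54

augment #1: 1→7→6 bottleneck 5, total now 5
augment #2: 1→5→8→6 bottleneck 6, total now 11
augment #3: 1→9→7→6 bottleneck 20, total now 31
augment #4: 1→5→12→11→6 bottleneck 18, total now 49
augment #5: 1→5→12→9→10→6 bottleneck 3, total now 52
augment #6: 1→5→12→9→4→3→6 bottleneck 2, total now 54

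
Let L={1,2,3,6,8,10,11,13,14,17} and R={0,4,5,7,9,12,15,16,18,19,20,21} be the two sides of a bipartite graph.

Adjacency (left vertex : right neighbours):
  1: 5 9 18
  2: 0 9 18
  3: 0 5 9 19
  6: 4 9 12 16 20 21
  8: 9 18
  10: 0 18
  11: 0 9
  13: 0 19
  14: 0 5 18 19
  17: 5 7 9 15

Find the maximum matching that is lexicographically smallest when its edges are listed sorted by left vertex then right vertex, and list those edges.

Lex-smallest maximum matching: {(1,5), (2,0), (3,9), (6,4), (8,18), (13,19), (17,7)}

|M| = 7 (so the lex-smallest maximum matching has 7 edges)
process left vertices in ascending order; for each, take the smallest-labelled available neighbour that still permits 7 edges overall, or leave it unmatched if none does
lex-smallest matching: {1-5, 2-0, 3-9, 6-4, 8-18, 13-19, 17-7}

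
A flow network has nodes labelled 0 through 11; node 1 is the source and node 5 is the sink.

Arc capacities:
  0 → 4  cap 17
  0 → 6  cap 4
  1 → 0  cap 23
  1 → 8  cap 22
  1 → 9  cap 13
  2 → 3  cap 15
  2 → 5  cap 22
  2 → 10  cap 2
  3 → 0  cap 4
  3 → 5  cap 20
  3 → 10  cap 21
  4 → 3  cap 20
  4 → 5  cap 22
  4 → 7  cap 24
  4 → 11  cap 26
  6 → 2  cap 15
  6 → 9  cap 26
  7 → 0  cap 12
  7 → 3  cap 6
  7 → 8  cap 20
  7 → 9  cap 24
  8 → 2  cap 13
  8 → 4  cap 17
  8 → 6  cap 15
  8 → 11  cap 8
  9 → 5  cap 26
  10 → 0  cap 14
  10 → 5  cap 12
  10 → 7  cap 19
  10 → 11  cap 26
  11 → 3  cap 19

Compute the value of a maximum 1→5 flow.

augment #1: 1→9→5 bottleneck 13, total now 13
augment #2: 1→0→4→5 bottleneck 17, total now 30
augment #3: 1→8→2→5 bottleneck 13, total now 43
augment #4: 1→8→4→5 bottleneck 5, total now 48
augment #5: 1→0→6→2→5 bottleneck 4, total now 52
augment #6: 1→8→4→3→5 bottleneck 4, total now 56

Maximum flow value: 56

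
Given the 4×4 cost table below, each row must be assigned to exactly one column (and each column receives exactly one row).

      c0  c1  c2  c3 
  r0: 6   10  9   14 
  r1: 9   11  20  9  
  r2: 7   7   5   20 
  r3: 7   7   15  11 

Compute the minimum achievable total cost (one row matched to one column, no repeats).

Minimum assignment cost: 27

optimal assignment: row0→col0 (cost 6), row1→col3 (cost 9), row2→col2 (cost 5), row3→col1 (cost 7)
total = 6 + 9 + 5 + 7 = 27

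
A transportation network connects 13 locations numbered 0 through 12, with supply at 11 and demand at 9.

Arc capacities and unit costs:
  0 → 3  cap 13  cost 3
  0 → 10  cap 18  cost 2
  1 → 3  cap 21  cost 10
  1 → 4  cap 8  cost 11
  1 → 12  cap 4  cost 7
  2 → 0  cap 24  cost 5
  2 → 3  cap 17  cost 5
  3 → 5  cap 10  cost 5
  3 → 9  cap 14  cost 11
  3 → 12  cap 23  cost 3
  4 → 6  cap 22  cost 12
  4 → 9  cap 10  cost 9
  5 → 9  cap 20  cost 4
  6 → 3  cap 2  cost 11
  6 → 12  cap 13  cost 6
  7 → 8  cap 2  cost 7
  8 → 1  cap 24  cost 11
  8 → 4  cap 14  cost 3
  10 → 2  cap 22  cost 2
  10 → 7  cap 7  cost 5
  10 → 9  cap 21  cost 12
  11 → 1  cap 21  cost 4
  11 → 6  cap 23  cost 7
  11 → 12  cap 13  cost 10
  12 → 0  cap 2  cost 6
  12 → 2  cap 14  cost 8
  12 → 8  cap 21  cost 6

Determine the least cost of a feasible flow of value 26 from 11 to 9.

Minimum cost for 26 units: 640

shortest-cost path #1: 11→1→3→5→9 push 10 @ unit cost 23 (adds 230)
shortest-cost path #2: 11→1→4→9 push 8 @ unit cost 24 (adds 192)
shortest-cost path #3: 11→1→3→9 push 3 @ unit cost 25 (adds 75)
shortest-cost path #4: 11→12→8→4→9 push 2 @ unit cost 28 (adds 56)
shortest-cost path #5: 11→6→3→9 push 2 @ unit cost 29 (adds 58)
shortest-cost path #6: 11→12→8→4→1→3→9 push 1 @ unit cost 29 (adds 29)
total cost = 640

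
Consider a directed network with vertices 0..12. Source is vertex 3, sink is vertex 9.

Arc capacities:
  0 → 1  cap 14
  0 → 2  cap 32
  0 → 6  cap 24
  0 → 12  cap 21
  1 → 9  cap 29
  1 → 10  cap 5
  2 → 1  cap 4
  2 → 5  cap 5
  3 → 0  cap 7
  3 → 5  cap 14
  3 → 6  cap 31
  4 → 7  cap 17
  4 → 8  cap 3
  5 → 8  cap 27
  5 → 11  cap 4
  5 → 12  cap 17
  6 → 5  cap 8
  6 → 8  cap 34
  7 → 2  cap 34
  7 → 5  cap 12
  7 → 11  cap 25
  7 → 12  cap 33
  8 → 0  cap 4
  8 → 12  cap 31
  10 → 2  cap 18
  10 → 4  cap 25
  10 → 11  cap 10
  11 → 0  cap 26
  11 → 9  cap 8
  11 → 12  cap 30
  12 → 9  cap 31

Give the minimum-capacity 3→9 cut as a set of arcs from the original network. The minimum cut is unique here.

augment #1: 3→0→1→9 push 7
augment #2: 3→5→11→9 push 4
augment #3: 3→5→12→9 push 10
augment #4: 3→6→5→12→9 push 7
augment #5: 3→6→8→12→9 push 14
augment #6: 3→6→8→0→1→9 push 4
max flow = 46; residual-reachable set from 3 gives S-side
cut edges (S→T): {(3,0), (5,11), (8,0), (12,9)} total cap 46

Min-cut arcs: {(3,0), (5,11), (8,0), (12,9)} (total capacity 46)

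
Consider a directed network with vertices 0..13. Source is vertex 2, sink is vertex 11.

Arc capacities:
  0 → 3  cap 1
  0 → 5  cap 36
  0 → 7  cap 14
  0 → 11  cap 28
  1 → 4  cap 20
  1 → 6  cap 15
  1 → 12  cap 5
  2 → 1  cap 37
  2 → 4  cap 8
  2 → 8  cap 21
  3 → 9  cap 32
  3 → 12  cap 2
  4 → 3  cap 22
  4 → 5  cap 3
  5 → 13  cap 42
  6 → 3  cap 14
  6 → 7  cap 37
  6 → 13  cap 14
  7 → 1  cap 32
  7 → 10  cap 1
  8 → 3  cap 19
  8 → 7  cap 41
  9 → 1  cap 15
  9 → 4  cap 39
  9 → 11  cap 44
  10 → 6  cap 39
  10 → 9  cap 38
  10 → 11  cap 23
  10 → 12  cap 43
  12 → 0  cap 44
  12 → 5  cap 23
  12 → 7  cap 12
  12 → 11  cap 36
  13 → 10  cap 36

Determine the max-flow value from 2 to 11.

Maximum flow value: 57

augment #1: 2→1→12→11 bottleneck 5, total now 5
augment #2: 2→4→3→9→11 bottleneck 8, total now 13
augment #3: 2→8→3→9→11 bottleneck 19, total now 32
augment #4: 2→8→7→10→11 bottleneck 1, total now 33
augment #5: 2→1→4→3→9→11 bottleneck 5, total now 38
augment #6: 2→1→4→3→12→11 bottleneck 2, total now 40
augment #7: 2→1→6→13→10→11 bottleneck 14, total now 54
augment #8: 2→1→4→5→13→10→11 bottleneck 3, total now 57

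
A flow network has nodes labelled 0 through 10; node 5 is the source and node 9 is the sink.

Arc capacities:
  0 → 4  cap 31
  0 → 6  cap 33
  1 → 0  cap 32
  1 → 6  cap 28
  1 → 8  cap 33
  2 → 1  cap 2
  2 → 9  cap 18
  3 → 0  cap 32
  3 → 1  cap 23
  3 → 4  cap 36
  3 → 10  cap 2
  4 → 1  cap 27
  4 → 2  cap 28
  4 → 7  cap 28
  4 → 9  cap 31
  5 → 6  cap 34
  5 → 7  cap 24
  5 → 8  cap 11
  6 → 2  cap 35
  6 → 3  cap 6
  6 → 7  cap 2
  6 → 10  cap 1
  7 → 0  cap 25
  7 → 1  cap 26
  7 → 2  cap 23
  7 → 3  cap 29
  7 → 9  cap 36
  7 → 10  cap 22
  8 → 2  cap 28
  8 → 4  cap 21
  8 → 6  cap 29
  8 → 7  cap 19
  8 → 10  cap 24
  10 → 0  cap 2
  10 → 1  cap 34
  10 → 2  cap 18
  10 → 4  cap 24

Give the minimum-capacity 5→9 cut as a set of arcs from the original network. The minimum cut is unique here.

Min-cut arcs: {(2,1), (2,9), (5,7), (5,8), (6,3), (6,7), (6,10)} (total capacity 64)

augment #1: 5→7→9 push 24
augment #2: 5→6→2→9 push 18
augment #3: 5→6→7→9 push 2
augment #4: 5→8→4→9 push 11
augment #5: 5→6→3→4→9 push 6
augment #6: 5→6→10→4→9 push 1
augment #7: 5→6→2→1→0→4→9 push 2
max flow = 64; residual-reachable set from 5 gives S-side
cut edges (S→T): {(2,1), (2,9), (5,7), (5,8), (6,3), (6,7), (6,10)} total cap 64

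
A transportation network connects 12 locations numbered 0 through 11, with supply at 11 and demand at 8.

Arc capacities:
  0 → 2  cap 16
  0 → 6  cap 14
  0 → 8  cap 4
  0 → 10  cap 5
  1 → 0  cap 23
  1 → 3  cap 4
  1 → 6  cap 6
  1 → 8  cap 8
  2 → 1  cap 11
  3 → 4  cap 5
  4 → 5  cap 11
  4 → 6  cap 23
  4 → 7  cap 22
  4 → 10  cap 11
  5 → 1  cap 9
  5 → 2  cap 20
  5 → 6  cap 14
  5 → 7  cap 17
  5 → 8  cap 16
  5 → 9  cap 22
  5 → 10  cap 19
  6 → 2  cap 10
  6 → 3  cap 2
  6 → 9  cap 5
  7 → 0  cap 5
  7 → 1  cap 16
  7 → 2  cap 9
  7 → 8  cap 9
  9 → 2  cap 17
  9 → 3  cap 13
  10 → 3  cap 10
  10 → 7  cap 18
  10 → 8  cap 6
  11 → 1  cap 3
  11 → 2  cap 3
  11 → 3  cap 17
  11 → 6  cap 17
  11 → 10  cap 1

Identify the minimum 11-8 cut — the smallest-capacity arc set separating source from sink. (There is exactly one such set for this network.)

Min-cut arcs: {(2,1), (3,4), (11,1), (11,10)} (total capacity 20)

augment #1: 11→1→8 push 3
augment #2: 11→10→8 push 1
augment #3: 11→2→1→8 push 3
augment #4: 11→3→4→5→8 push 5
augment #5: 11→6→2→1→8 push 2
augment #6: 11→6→2→1→0→8 push 4
augment #7: 11→6→2→1→0→10→8 push 2
max flow = 20; residual-reachable set from 11 gives S-side
cut edges (S→T): {(2,1), (3,4), (11,1), (11,10)} total cap 20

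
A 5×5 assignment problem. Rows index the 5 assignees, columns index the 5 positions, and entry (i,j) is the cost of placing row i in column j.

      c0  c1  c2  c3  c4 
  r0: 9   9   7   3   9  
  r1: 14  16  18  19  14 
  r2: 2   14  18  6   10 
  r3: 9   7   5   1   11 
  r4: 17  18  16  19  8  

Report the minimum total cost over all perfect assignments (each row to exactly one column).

one of 2 optimal assignments: row0→col2 (cost 7), row1→col1 (cost 16), row2→col0 (cost 2), row3→col3 (cost 1), row4→col4 (cost 8)
total = 7 + 16 + 2 + 1 + 8 = 34

Minimum assignment cost: 34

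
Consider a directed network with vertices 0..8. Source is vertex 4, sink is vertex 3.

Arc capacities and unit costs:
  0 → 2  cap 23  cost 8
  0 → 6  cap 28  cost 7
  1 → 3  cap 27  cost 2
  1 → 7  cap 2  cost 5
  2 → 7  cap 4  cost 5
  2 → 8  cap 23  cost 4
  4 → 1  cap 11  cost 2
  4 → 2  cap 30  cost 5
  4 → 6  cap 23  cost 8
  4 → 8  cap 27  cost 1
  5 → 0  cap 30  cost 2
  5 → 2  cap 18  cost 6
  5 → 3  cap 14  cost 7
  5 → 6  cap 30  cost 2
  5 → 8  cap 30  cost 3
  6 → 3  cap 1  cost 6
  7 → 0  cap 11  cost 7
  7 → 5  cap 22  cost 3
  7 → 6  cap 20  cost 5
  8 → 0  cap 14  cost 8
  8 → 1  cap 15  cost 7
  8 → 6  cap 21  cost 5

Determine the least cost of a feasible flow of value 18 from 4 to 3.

Minimum cost for 18 units: 114

shortest-cost path #1: 4→1→3 push 11 @ unit cost 4 (adds 44)
shortest-cost path #2: 4→8→1→3 push 7 @ unit cost 10 (adds 70)
total cost = 114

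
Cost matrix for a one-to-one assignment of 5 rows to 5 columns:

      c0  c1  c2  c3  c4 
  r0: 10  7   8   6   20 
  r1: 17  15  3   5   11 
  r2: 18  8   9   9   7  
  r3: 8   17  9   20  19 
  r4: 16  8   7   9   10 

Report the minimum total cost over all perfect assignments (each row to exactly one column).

Minimum assignment cost: 32

optimal assignment: row0→col3 (cost 6), row1→col2 (cost 3), row2→col4 (cost 7), row3→col0 (cost 8), row4→col1 (cost 8)
total = 6 + 3 + 7 + 8 + 8 = 32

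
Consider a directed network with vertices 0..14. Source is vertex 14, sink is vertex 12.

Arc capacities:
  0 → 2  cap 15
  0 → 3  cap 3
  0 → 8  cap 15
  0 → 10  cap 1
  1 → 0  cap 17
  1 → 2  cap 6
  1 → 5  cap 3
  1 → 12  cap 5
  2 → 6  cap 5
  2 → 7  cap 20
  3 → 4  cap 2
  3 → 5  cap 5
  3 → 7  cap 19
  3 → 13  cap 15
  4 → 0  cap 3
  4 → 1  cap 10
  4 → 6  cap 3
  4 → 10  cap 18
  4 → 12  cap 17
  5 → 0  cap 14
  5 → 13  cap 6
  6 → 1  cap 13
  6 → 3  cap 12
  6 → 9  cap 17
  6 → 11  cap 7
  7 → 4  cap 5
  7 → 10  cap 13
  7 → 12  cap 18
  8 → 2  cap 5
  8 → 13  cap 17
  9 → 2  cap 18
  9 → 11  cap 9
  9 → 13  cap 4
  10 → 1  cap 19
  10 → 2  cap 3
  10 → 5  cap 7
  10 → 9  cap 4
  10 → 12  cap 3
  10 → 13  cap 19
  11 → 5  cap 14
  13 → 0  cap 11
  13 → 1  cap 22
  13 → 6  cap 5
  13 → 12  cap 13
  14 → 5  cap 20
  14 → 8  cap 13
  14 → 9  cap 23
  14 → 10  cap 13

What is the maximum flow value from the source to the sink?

Maximum flow value: 46

augment #1: 14→10→12 bottleneck 3, total now 3
augment #2: 14→5→13→12 bottleneck 6, total now 9
augment #3: 14→8→13→12 bottleneck 7, total now 16
augment #4: 14→10→1→12 bottleneck 5, total now 21
augment #5: 14→8→2→7→12 bottleneck 5, total now 26
augment #6: 14→9→2→7→12 bottleneck 13, total now 39
augment #7: 14→5→0→3→4→12 bottleneck 2, total now 41
augment #8: 14→9→2→7→4→12 bottleneck 2, total now 43
augment #9: 14→5→0→3→7→4→12 bottleneck 1, total now 44
augment #10: 14→8→13→6→3→7→4→12 bottleneck 1, total now 45
augment #11: 14→9→2→6→3→7→4→12 bottleneck 1, total now 46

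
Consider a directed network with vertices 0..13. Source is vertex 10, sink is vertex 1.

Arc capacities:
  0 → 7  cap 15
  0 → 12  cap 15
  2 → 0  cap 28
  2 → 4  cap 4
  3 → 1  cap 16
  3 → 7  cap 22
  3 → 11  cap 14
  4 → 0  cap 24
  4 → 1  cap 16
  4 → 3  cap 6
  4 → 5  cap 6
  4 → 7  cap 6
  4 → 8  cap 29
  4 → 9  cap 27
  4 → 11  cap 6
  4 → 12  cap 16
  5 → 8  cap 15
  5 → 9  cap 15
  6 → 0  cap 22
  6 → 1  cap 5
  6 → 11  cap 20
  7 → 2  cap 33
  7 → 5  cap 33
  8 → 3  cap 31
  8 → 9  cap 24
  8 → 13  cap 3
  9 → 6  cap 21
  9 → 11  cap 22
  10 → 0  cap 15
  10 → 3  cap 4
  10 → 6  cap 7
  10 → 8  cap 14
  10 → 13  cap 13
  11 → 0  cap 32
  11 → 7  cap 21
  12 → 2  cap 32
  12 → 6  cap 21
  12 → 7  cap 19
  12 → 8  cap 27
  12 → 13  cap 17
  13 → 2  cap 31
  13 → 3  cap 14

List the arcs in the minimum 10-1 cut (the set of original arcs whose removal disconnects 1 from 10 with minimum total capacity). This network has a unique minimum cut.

Min-cut arcs: {(2,4), (3,1), (6,1)} (total capacity 25)

augment #1: 10→3→1 push 4
augment #2: 10→6→1 push 5
augment #3: 10→8→3→1 push 12
augment #4: 10→13→2→4→1 push 4
max flow = 25; residual-reachable set from 10 gives S-side
cut edges (S→T): {(2,4), (3,1), (6,1)} total cap 25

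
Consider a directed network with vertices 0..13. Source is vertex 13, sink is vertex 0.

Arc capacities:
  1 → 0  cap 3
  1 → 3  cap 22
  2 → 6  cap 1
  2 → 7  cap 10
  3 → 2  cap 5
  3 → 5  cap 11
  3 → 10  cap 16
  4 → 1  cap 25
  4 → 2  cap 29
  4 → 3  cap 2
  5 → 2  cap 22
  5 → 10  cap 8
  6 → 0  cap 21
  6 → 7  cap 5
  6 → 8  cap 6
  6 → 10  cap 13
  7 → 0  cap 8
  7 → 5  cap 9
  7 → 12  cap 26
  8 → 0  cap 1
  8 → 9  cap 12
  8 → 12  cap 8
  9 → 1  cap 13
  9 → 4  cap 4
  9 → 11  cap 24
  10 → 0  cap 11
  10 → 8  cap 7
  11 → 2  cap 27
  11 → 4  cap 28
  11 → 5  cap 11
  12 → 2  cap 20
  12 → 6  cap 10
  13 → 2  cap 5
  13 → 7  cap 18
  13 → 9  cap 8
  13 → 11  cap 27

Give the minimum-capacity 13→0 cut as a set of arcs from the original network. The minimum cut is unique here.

Min-cut arcs: {(1,0), (2,6), (7,0), (8,0), (10,0), (12,6)} (total capacity 34)

augment #1: 13→7→0 push 8
augment #2: 13→2→6→0 push 1
augment #3: 13→9→1→0 push 3
augment #4: 13→7→5→10→0 push 8
augment #5: 13→7→12→6→0 push 2
augment #6: 13→2→7→12→6→0 push 4
augment #7: 13→9→1→3→10→0 push 3
augment #8: 13→9→1→3→10→8→0 push 1
augment #9: 13→11→2→7→12→6→0 push 4
max flow = 34; residual-reachable set from 13 gives S-side
cut edges (S→T): {(1,0), (2,6), (7,0), (8,0), (10,0), (12,6)} total cap 34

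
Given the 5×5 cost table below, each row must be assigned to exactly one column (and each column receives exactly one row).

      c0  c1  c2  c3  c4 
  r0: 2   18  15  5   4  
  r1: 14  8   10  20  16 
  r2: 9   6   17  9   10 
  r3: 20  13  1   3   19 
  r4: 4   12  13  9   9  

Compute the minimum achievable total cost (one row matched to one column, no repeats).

Minimum assignment cost: 26

optimal assignment: row0→col4 (cost 4), row1→col1 (cost 8), row2→col3 (cost 9), row3→col2 (cost 1), row4→col0 (cost 4)
total = 4 + 8 + 9 + 1 + 4 = 26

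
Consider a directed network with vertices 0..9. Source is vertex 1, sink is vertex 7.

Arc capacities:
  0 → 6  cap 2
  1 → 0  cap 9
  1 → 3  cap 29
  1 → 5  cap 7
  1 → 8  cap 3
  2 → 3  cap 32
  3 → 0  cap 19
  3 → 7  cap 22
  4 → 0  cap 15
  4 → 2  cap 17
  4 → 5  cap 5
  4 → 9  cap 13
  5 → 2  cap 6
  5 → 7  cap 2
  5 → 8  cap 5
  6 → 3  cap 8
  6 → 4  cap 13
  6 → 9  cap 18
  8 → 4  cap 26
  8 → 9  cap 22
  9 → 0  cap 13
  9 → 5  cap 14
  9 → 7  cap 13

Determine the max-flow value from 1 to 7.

augment #1: 1→3→7 bottleneck 22, total now 22
augment #2: 1→5→7 bottleneck 2, total now 24
augment #3: 1→8→9→7 bottleneck 3, total now 27
augment #4: 1→0→6→9→7 bottleneck 2, total now 29
augment #5: 1→5→8→9→7 bottleneck 5, total now 34

Maximum flow value: 34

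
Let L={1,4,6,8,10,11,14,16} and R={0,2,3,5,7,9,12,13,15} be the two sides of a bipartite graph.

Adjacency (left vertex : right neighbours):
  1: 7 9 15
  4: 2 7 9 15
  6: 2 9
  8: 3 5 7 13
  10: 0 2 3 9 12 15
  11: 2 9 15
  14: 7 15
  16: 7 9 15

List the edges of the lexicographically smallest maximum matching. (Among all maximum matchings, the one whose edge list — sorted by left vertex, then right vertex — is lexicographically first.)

Lex-smallest maximum matching: {(1,7), (4,2), (6,9), (8,3), (10,0), (11,15)}

|M| = 6 (so the lex-smallest maximum matching has 6 edges)
process left vertices in ascending order; for each, take the smallest-labelled available neighbour that still permits 6 edges overall, or leave it unmatched if none does
lex-smallest matching: {1-7, 4-2, 6-9, 8-3, 10-0, 11-15}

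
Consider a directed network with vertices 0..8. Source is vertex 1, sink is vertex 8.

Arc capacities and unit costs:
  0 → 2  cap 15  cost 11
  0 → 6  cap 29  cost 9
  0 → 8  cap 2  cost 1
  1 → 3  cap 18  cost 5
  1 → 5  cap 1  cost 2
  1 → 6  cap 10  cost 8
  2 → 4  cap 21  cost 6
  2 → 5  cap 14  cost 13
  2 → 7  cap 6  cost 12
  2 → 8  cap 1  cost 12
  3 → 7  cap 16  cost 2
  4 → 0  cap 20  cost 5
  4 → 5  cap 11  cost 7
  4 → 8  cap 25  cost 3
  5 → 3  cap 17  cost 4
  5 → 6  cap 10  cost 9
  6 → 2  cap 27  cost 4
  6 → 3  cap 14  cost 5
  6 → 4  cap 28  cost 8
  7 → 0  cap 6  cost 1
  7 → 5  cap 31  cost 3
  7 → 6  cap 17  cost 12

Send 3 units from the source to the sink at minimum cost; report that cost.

shortest-cost path #1: 1→3→7→0→8 push 2 @ unit cost 9 (adds 18)
shortest-cost path #2: 1→6→4→8 push 1 @ unit cost 19 (adds 19)
total cost = 37

Minimum cost for 3 units: 37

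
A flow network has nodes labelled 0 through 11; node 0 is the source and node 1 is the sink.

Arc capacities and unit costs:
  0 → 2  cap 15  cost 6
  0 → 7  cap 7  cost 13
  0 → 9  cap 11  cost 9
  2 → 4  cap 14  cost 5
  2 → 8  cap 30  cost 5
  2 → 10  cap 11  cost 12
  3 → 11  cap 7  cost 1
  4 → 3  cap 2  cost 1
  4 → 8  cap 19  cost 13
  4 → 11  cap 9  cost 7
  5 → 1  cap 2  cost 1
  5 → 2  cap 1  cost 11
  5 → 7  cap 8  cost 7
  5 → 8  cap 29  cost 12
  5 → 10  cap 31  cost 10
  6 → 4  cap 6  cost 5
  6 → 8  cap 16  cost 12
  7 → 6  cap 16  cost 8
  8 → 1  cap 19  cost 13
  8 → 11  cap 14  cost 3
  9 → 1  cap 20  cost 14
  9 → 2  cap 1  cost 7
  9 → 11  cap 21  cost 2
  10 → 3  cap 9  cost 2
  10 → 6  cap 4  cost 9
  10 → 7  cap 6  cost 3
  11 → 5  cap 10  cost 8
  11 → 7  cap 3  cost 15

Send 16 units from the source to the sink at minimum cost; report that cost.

Minimum cost for 16 units: 367

shortest-cost path #1: 0→9→11→5→1 push 2 @ unit cost 20 (adds 40)
shortest-cost path #2: 0→9→1 push 9 @ unit cost 23 (adds 207)
shortest-cost path #3: 0→2→8→1 push 5 @ unit cost 24 (adds 120)
total cost = 367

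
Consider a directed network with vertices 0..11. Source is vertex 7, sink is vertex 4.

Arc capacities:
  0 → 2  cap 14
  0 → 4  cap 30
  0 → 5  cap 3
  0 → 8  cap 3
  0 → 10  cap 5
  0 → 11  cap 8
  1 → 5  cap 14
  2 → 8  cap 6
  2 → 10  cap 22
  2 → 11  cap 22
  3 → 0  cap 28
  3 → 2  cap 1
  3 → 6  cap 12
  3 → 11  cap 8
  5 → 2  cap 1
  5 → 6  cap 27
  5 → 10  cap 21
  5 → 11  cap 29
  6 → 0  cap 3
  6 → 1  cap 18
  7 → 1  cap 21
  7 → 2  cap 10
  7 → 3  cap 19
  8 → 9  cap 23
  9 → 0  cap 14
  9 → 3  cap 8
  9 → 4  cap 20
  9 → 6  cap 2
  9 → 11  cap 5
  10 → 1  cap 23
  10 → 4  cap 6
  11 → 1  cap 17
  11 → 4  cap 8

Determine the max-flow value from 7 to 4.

Maximum flow value: 42

augment #1: 7→2→10→4 bottleneck 6, total now 6
augment #2: 7→2→11→4 bottleneck 4, total now 10
augment #3: 7→3→0→4 bottleneck 19, total now 29
augment #4: 7→1→5→11→4 bottleneck 4, total now 33
augment #5: 7→1→5→6→0→4 bottleneck 3, total now 36
augment #6: 7→1→5→2→8→9→4 bottleneck 1, total now 37
augment #7: 7→1→5→10→2→8→9→4 bottleneck 5, total now 42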